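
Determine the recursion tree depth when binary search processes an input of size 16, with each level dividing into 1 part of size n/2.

For divide and conquer with division factor 2:

Problem sizes at each level:
Level 0: 16
Level 1: 8
Level 2: 4
Level 3: 2
Level 4: 1

The root is level 0 and the size-1 base case is level 4 (the tree spans levels 0 through 4, i.e. 5 levels counting the root), so the depth is the number of divisions: log_2(16) = 4

The recursion tree depth is log_2(16) = 4. At each level, the problem size is divided by 2, so it takes 4 divisions to reduce to a base case of size 1. The algorithm makes 1 recursive call at each level.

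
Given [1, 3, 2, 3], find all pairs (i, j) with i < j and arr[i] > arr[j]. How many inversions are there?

Finding inversions in [1, 3, 2, 3]:

(1, 2): arr[1]=3 > arr[2]=2

Total inversions: 1

The array has 1 inversion(s): (1,2). Each pair (i,j) satisfies i < j and arr[i] > arr[j].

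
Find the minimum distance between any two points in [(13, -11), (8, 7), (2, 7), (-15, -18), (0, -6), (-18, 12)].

Computing all pairwise distances among 6 points:

d((13, -11), (8, 7)) = 18.6815
d((13, -11), (2, 7)) = 21.095
d((13, -11), (-15, -18)) = 28.8617
d((13, -11), (0, -6)) = 13.9284
d((13, -11), (-18, 12)) = 38.6005
d((8, 7), (2, 7)) = 6.0 <-- minimum
d((8, 7), (-15, -18)) = 33.9706
d((8, 7), (0, -6)) = 15.2643
d((8, 7), (-18, 12)) = 26.4764
d((2, 7), (-15, -18)) = 30.2324
d((2, 7), (0, -6)) = 13.1529
d((2, 7), (-18, 12)) = 20.6155
d((-15, -18), (0, -6)) = 19.2094
d((-15, -18), (-18, 12)) = 30.1496
d((0, -6), (-18, 12)) = 25.4558

Closest pair: (8, 7) and (2, 7) with distance 6.0

The closest pair is (8, 7) and (2, 7) with Euclidean distance 6.0. For 6 points, brute-force pairwise comparison is shown above. For large n, the divide-and-conquer algorithm (sort by x, recurse on halves, check the dividing strip) achieves O(n log n).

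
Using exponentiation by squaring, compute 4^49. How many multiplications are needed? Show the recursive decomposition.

Computing 4^49 by squaring (build up from 4^1; each line after the first costs one multiplication):

4^1 = 4
4^2 = (4^1)^2 = 4^2 = 16
4^3 = 4 * 4^2 = 4 * 16 = 64
4^6 = (4^3)^2 = 64^2 = 4096
4^12 = (4^6)^2 = 4096^2 = 16777216
4^24 = (4^12)^2 = 16777216^2 = 281474976710656
4^48 = (4^24)^2 = 281474976710656^2 = 79228162514264337593543950336
4^49 = 4 * 4^48 = 4 * 79228162514264337593543950336 = 316912650057057350374175801344

Result: 316912650057057350374175801344
Multiplications needed: 7 (7 lines after 4^1)

4^49 = 316912650057057350374175801344. Using exponentiation by squaring, this requires 7 multiplications. The key idea: if the exponent is even, square the half-power; if odd, multiply by the base once.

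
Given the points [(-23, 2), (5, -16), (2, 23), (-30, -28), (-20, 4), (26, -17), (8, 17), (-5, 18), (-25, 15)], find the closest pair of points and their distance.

Computing all pairwise distances among 9 points:

d((-23, 2), (5, -16)) = 33.2866
d((-23, 2), (2, 23)) = 32.6497
d((-23, 2), (-30, -28)) = 30.8058
d((-23, 2), (-20, 4)) = 3.6056 <-- minimum
d((-23, 2), (26, -17)) = 52.5547
d((-23, 2), (8, 17)) = 34.4384
d((-23, 2), (-5, 18)) = 24.0832
d((-23, 2), (-25, 15)) = 13.1529
d((5, -16), (2, 23)) = 39.1152
d((5, -16), (-30, -28)) = 37.0
d((5, -16), (-20, 4)) = 32.0156
d((5, -16), (26, -17)) = 21.0238
d((5, -16), (8, 17)) = 33.1361
d((5, -16), (-5, 18)) = 35.4401
d((5, -16), (-25, 15)) = 43.1393
d((2, 23), (-30, -28)) = 60.208
d((2, 23), (-20, 4)) = 29.0689
d((2, 23), (26, -17)) = 46.6476
d((2, 23), (8, 17)) = 8.4853
d((2, 23), (-5, 18)) = 8.6023
d((2, 23), (-25, 15)) = 28.1603
d((-30, -28), (-20, 4)) = 33.5261
d((-30, -28), (26, -17)) = 57.0701
d((-30, -28), (8, 17)) = 58.8982
d((-30, -28), (-5, 18)) = 52.3546
d((-30, -28), (-25, 15)) = 43.2897
d((-20, 4), (26, -17)) = 50.5668
d((-20, 4), (8, 17)) = 30.8707
d((-20, 4), (-5, 18)) = 20.5183
d((-20, 4), (-25, 15)) = 12.083
d((26, -17), (8, 17)) = 38.4708
d((26, -17), (-5, 18)) = 46.7547
d((26, -17), (-25, 15)) = 60.208
d((8, 17), (-5, 18)) = 13.0384
d((8, 17), (-25, 15)) = 33.0606
d((-5, 18), (-25, 15)) = 20.2237

Closest pair: (-23, 2) and (-20, 4) with distance 3.6056

The closest pair is (-23, 2) and (-20, 4) with Euclidean distance 3.6056. For 9 points, brute-force pairwise comparison is shown above. For large n, the divide-and-conquer algorithm (sort by x, recurse on halves, check the dividing strip) achieves O(n log n).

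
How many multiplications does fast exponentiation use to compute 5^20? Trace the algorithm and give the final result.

Computing 5^20 by squaring (build up from 5^1; each line after the first costs one multiplication):

5^1 = 5
5^2 = (5^1)^2 = 5^2 = 25
5^4 = (5^2)^2 = 25^2 = 625
5^5 = 5 * 5^4 = 5 * 625 = 3125
5^10 = (5^5)^2 = 3125^2 = 9765625
5^20 = (5^10)^2 = 9765625^2 = 95367431640625

Result: 95367431640625
Multiplications needed: 5 (5 lines after 5^1)

5^20 = 95367431640625. Using exponentiation by squaring, this requires 5 multiplications. The key idea: if the exponent is even, square the half-power; if odd, multiply by the base once.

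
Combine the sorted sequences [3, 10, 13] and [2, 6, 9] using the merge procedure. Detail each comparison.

Merging process:

Compare 3 vs 2: take 2 from right. Merged: [2]
Compare 3 vs 6: take 3 from left. Merged: [2, 3]
Compare 10 vs 6: take 6 from right. Merged: [2, 3, 6]
Compare 10 vs 9: take 9 from right. Merged: [2, 3, 6, 9]
Append remaining from left: [10, 13]. Merged: [2, 3, 6, 9, 10, 13]

Final merged array: [2, 3, 6, 9, 10, 13]
Total comparisons: 4

The merged array is [2, 3, 6, 9, 10, 13], requiring 4 comparisons. The merge step runs in O(n) time where n is the total number of elements.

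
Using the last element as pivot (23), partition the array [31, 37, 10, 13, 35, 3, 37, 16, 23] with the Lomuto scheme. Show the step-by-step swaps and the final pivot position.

Lomuto partition with pivot = 23:

Initial array: [31, 37, 10, 13, 35, 3, 37, 16, 23]

arr[0]=31 > 23: no swap
arr[1]=37 > 23: no swap
arr[2]=10 <= 23: swap with position 0, array becomes [10, 37, 31, 13, 35, 3, 37, 16, 23]
arr[3]=13 <= 23: swap with position 1, array becomes [10, 13, 31, 37, 35, 3, 37, 16, 23]
arr[4]=35 > 23: no swap
arr[5]=3 <= 23: swap with position 2, array becomes [10, 13, 3, 37, 35, 31, 37, 16, 23]
arr[6]=37 > 23: no swap
arr[7]=16 <= 23: swap with position 3, array becomes [10, 13, 3, 16, 35, 31, 37, 37, 23]

Place pivot at position 4: [10, 13, 3, 16, 23, 31, 37, 37, 35]
Pivot position: 4

After partitioning with pivot 23, the array becomes [10, 13, 3, 16, 23, 31, 37, 37, 35]. The pivot is placed at index 4. All elements to the left of the pivot are <= 23, and all elements to the right are > 23.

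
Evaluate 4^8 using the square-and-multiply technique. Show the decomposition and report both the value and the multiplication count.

Computing 4^8 by squaring (build up from 4^1; each line after the first costs one multiplication):

4^1 = 4
4^2 = (4^1)^2 = 4^2 = 16
4^4 = (4^2)^2 = 16^2 = 256
4^8 = (4^4)^2 = 256^2 = 65536

Result: 65536
Multiplications needed: 3 (3 lines after 4^1)

4^8 = 65536. Using exponentiation by squaring, this requires 3 multiplications. The key idea: if the exponent is even, square the half-power; if odd, multiply by the base once.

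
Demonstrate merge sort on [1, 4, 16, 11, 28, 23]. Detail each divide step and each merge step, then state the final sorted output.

Merge sort trace:

Split: [1, 4, 16, 11, 28, 23] -> [1, 4, 16] and [11, 28, 23]
  Split: [1, 4, 16] -> [1] and [4, 16]
    Split: [4, 16] -> [4] and [16]
    Merge: [4] + [16] -> [4, 16]
  Merge: [1] + [4, 16] -> [1, 4, 16]
  Split: [11, 28, 23] -> [11] and [28, 23]
    Split: [28, 23] -> [28] and [23]
    Merge: [28] + [23] -> [23, 28]
  Merge: [11] + [23, 28] -> [11, 23, 28]
Merge: [1, 4, 16] + [11, 23, 28] -> [1, 4, 11, 16, 23, 28]

Final sorted array: [1, 4, 11, 16, 23, 28]

The merge sort proceeds by recursively splitting the array and merging sorted halves.
After all merges, the sorted array is [1, 4, 11, 16, 23, 28].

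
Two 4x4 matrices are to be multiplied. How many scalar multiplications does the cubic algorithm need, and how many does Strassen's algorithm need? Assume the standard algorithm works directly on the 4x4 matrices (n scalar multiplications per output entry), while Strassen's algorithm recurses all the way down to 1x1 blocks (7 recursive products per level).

Matrix multiplication for 4x4 matrices:

Standard algorithm: 4^3 = 64 multiplications
Strassen's algorithm: 7^(log2(4)) = 7^2 = 49 multiplications
Savings: 64 - 49 = 15 multiplications

Standard: 64 multiplications (4^3). Strassen: 49 multiplications (7^2). Strassen reduces 8 recursive multiplications to 7 at each level.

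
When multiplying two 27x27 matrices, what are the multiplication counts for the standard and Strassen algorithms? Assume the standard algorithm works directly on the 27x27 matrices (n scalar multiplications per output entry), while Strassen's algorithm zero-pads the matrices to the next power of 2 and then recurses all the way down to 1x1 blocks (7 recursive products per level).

Matrix multiplication for 27x27 matrices:

Strassen's algorithm requires power-of-2 dimensions. Pad 27x27 to 32x32 (next power of 2).

Standard algorithm: 27^3 = 19683 multiplications
Strassen's algorithm: 7^(log2(32)) = 7^5 = 16807 multiplications
Savings: 19683 - 16807 = 2876 multiplications

Standard: 19683 multiplications (27^3). Strassen: 16807 multiplications (7^5, after padding to 32x32). Strassen reduces 8 recursive multiplications to 7 at each level.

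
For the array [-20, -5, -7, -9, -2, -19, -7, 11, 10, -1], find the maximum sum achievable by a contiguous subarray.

Using Kadane's algorithm on [-20, -5, -7, -9, -2, -19, -7, 11, 10, -1]:

Scanning through the array:
Position 1 (value -5): max_ending_here = -5, max_so_far = -5
Position 2 (value -7): max_ending_here = -7, max_so_far = -5
Position 3 (value -9): max_ending_here = -9, max_so_far = -5
Position 4 (value -2): max_ending_here = -2, max_so_far = -2
Position 5 (value -19): max_ending_here = -19, max_so_far = -2
Position 6 (value -7): max_ending_here = -7, max_so_far = -2
Position 7 (value 11): max_ending_here = 11, max_so_far = 11
Position 8 (value 10): max_ending_here = 21, max_so_far = 21
Position 9 (value -1): max_ending_here = 20, max_so_far = 21

Maximum subarray: [11, 10]
Maximum sum: 21

The maximum subarray is [11, 10] with sum 21. This subarray runs from index 7 to index 8.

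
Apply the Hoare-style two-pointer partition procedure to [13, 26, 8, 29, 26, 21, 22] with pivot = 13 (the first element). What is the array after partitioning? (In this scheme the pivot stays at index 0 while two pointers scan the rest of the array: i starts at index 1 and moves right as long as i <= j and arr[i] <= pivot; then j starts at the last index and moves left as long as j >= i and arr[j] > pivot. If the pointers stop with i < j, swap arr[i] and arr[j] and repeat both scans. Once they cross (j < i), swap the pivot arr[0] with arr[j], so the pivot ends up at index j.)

Hoare-style two-pointer partition with pivot = 13:

Initial array: [13, 26, 8, 29, 26, 21, 22]

Pointers start at i = 1, j = 6.
i stops at index 1 (arr[1]=26 > 13), j stops at index 2 (arr[2]=8 <= 13): swap arr[1] and arr[2], array becomes [13, 8, 26, 29, 26, 21, 22]
i ends at 2, j ends at 1: the pointers have crossed (j < i), so scanning stops.

Swap pivot arr[0] with arr[1] to place pivot at position 1: [8, 13, 26, 29, 26, 21, 22]
Pivot position: 1

After partitioning with pivot 13, the array becomes [8, 13, 26, 29, 26, 21, 22]. The pivot is placed at index 1. All elements to the left of the pivot are <= 13, and all elements to the right are > 13.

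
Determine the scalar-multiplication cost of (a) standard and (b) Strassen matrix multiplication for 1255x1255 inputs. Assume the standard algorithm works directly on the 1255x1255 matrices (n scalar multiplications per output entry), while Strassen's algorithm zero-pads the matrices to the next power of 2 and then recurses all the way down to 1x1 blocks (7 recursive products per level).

Matrix multiplication for 1255x1255 matrices:

Strassen's algorithm requires power-of-2 dimensions. Pad 1255x1255 to 2048x2048 (next power of 2).

Standard algorithm: 1255^3 = 1976656375 multiplications
Strassen's algorithm: 7^(log2(2048)) = 7^11 = 1977326743 multiplications
Difference: 1976656375 - 1977326743 = -670368 (Strassen uses MORE here due to padding overhead — for small or just-over-power-of-2 n, padding can outweigh the per-level savings)

Standard: 1976656375 multiplications (1255^3). Strassen: 1977326743 multiplications (7^11, after padding to 2048x2048). Strassen reduces 8 recursive multiplications to 7 at each level.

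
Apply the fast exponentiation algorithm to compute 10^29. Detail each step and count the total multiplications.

Computing 10^29 by squaring (build up from 10^1; each line after the first costs one multiplication):

10^1 = 10
10^2 = (10^1)^2 = 10^2 = 100
10^3 = 10 * 10^2 = 10 * 100 = 1000
10^6 = (10^3)^2 = 1000^2 = 1000000
10^7 = 10 * 10^6 = 10 * 1000000 = 10000000
10^14 = (10^7)^2 = 10000000^2 = 100000000000000
10^28 = (10^14)^2 = 100000000000000^2 = 10000000000000000000000000000
10^29 = 10 * 10^28 = 10 * 10000000000000000000000000000 = 100000000000000000000000000000

Result: 100000000000000000000000000000
Multiplications needed: 7 (7 lines after 10^1)

10^29 = 100000000000000000000000000000. Using exponentiation by squaring, this requires 7 multiplications. The key idea: if the exponent is even, square the half-power; if odd, multiply by the base once.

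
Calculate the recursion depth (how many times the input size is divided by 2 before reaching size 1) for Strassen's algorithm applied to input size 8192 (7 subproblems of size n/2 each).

For divide and conquer with division factor 2:

Problem sizes at each level:
Level 0: 8192
Level 1: 4096
Level 2: 2048
Level 3: 1024
Level 4: 512
Level 5: 256
Level 6: 128
Level 7: 64
Level 8: 32
Level 9: 16
Level 10: 8
Level 11: 4
Level 12: 2
Level 13: 1

The root is level 0 and the size-1 base case is level 13 (the tree spans levels 0 through 13, i.e. 14 levels counting the root), so the depth is the number of divisions: log_2(8192) = 13

The recursion tree depth is log_2(8192) = 13. At each level, the problem size is divided by 2, so it takes 13 divisions to reduce to a base case of size 1. The algorithm makes 7 recursive calls at each level.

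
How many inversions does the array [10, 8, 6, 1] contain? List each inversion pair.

Finding inversions in [10, 8, 6, 1]:

(0, 1): arr[0]=10 > arr[1]=8
(0, 2): arr[0]=10 > arr[2]=6
(0, 3): arr[0]=10 > arr[3]=1
(1, 2): arr[1]=8 > arr[2]=6
(1, 3): arr[1]=8 > arr[3]=1
(2, 3): arr[2]=6 > arr[3]=1

Total inversions: 6

The array has 6 inversion(s): (0,1), (0,2), (0,3), (1,2), (1,3), (2,3). Each pair (i,j) satisfies i < j and arr[i] > arr[j].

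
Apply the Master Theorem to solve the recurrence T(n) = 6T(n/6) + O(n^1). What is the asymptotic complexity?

Master Theorem for T(n) = 6T(n/6) + O(n^1):

a = 6, b = 6, c = 1
log_b(a) = log_6(6) = 1.0000

Case 2: c = 1 = log_6(6) = 1.0000
T(n) = O(n^1 log n) = O(n log n)

For T(n) = 6T(n/6) + O(n^1): log_6(6) = 1.0000. This is Case 2 of the Master Theorem (c = log_b(a), equal work at all levels), giving O(n log n).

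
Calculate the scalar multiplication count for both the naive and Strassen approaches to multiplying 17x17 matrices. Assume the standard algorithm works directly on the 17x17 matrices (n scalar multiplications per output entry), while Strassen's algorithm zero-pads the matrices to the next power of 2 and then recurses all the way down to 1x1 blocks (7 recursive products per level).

Matrix multiplication for 17x17 matrices:

Strassen's algorithm requires power-of-2 dimensions. Pad 17x17 to 32x32 (next power of 2).

Standard algorithm: 17^3 = 4913 multiplications
Strassen's algorithm: 7^(log2(32)) = 7^5 = 16807 multiplications
Difference: 4913 - 16807 = -11894 (Strassen uses MORE here due to padding overhead — for small or just-over-power-of-2 n, padding can outweigh the per-level savings)

Standard: 4913 multiplications (17^3). Strassen: 16807 multiplications (7^5, after padding to 32x32). Strassen reduces 8 recursive multiplications to 7 at each level.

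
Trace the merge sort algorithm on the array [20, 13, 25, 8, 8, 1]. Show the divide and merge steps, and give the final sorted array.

Merge sort trace:

Split: [20, 13, 25, 8, 8, 1] -> [20, 13, 25] and [8, 8, 1]
  Split: [20, 13, 25] -> [20] and [13, 25]
    Split: [13, 25] -> [13] and [25]
    Merge: [13] + [25] -> [13, 25]
  Merge: [20] + [13, 25] -> [13, 20, 25]
  Split: [8, 8, 1] -> [8] and [8, 1]
    Split: [8, 1] -> [8] and [1]
    Merge: [8] + [1] -> [1, 8]
  Merge: [8] + [1, 8] -> [1, 8, 8]
Merge: [13, 20, 25] + [1, 8, 8] -> [1, 8, 8, 13, 20, 25]

Final sorted array: [1, 8, 8, 13, 20, 25]

The merge sort proceeds by recursively splitting the array and merging sorted halves.
After all merges, the sorted array is [1, 8, 8, 13, 20, 25].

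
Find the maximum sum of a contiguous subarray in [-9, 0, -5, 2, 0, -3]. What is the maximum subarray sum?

Using Kadane's algorithm on [-9, 0, -5, 2, 0, -3]:

Scanning through the array:
Position 1 (value 0): max_ending_here = 0, max_so_far = 0
Position 2 (value -5): max_ending_here = -5, max_so_far = 0
Position 3 (value 2): max_ending_here = 2, max_so_far = 2
Position 4 (value 0): max_ending_here = 2, max_so_far = 2
Position 5 (value -3): max_ending_here = -1, max_so_far = 2

Maximum subarray: [2]
Maximum sum: 2

The maximum subarray is [2] with sum 2. This subarray runs from index 3 to index 3.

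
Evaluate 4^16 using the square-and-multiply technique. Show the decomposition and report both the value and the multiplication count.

Computing 4^16 by squaring (build up from 4^1; each line after the first costs one multiplication):

4^1 = 4
4^2 = (4^1)^2 = 4^2 = 16
4^4 = (4^2)^2 = 16^2 = 256
4^8 = (4^4)^2 = 256^2 = 65536
4^16 = (4^8)^2 = 65536^2 = 4294967296

Result: 4294967296
Multiplications needed: 4 (4 lines after 4^1)

4^16 = 4294967296. Using exponentiation by squaring, this requires 4 multiplications. The key idea: if the exponent is even, square the half-power; if odd, multiply by the base once.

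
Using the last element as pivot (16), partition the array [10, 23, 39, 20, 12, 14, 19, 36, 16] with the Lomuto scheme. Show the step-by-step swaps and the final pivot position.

Lomuto partition with pivot = 16:

Initial array: [10, 23, 39, 20, 12, 14, 19, 36, 16]

arr[0]=10 <= 16: swap with position 0, array becomes [10, 23, 39, 20, 12, 14, 19, 36, 16]
arr[1]=23 > 16: no swap
arr[2]=39 > 16: no swap
arr[3]=20 > 16: no swap
arr[4]=12 <= 16: swap with position 1, array becomes [10, 12, 39, 20, 23, 14, 19, 36, 16]
arr[5]=14 <= 16: swap with position 2, array becomes [10, 12, 14, 20, 23, 39, 19, 36, 16]
arr[6]=19 > 16: no swap
arr[7]=36 > 16: no swap

Place pivot at position 3: [10, 12, 14, 16, 23, 39, 19, 36, 20]
Pivot position: 3

After partitioning with pivot 16, the array becomes [10, 12, 14, 16, 23, 39, 19, 36, 20]. The pivot is placed at index 3. All elements to the left of the pivot are <= 16, and all elements to the right are > 16.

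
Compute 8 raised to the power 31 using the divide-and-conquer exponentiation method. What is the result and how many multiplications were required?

Computing 8^31 by squaring (build up from 8^1; each line after the first costs one multiplication):

8^1 = 8
8^2 = (8^1)^2 = 8^2 = 64
8^3 = 8 * 8^2 = 8 * 64 = 512
8^6 = (8^3)^2 = 512^2 = 262144
8^7 = 8 * 8^6 = 8 * 262144 = 2097152
8^14 = (8^7)^2 = 2097152^2 = 4398046511104
8^15 = 8 * 8^14 = 8 * 4398046511104 = 35184372088832
8^30 = (8^15)^2 = 35184372088832^2 = 1237940039285380274899124224
8^31 = 8 * 8^30 = 8 * 1237940039285380274899124224 = 9903520314283042199192993792

Result: 9903520314283042199192993792
Multiplications needed: 8 (8 lines after 8^1)

8^31 = 9903520314283042199192993792. Using exponentiation by squaring, this requires 8 multiplications. The key idea: if the exponent is even, square the half-power; if odd, multiply by the base once.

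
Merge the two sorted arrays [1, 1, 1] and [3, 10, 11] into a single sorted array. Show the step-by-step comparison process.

Merging process:

Compare 1 vs 3: take 1 from left. Merged: [1]
Compare 1 vs 3: take 1 from left. Merged: [1, 1]
Compare 1 vs 3: take 1 from left. Merged: [1, 1, 1]
Append remaining from right: [3, 10, 11]. Merged: [1, 1, 1, 3, 10, 11]

Final merged array: [1, 1, 1, 3, 10, 11]
Total comparisons: 3

The merged array is [1, 1, 1, 3, 10, 11], requiring 3 comparisons. The merge step runs in O(n) time where n is the total number of elements.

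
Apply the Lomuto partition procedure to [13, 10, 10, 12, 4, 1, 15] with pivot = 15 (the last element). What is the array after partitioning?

Lomuto partition with pivot = 15:

Initial array: [13, 10, 10, 12, 4, 1, 15]

arr[0]=13 <= 15: swap with position 0, array becomes [13, 10, 10, 12, 4, 1, 15]
arr[1]=10 <= 15: swap with position 1, array becomes [13, 10, 10, 12, 4, 1, 15]
arr[2]=10 <= 15: swap with position 2, array becomes [13, 10, 10, 12, 4, 1, 15]
arr[3]=12 <= 15: swap with position 3, array becomes [13, 10, 10, 12, 4, 1, 15]
arr[4]=4 <= 15: swap with position 4, array becomes [13, 10, 10, 12, 4, 1, 15]
arr[5]=1 <= 15: swap with position 5, array becomes [13, 10, 10, 12, 4, 1, 15]

Place pivot at position 6: [13, 10, 10, 12, 4, 1, 15]
Pivot position: 6

After partitioning with pivot 15, the array becomes [13, 10, 10, 12, 4, 1, 15]. The pivot is placed at index 6. All elements to the left of the pivot are <= 15, and all elements to the right are > 15.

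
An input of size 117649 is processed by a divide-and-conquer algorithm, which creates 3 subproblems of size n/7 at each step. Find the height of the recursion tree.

For divide and conquer with division factor 7:

Problem sizes at each level:
Level 0: 117649
Level 1: 16807
Level 2: 2401
Level 3: 343
Level 4: 49
Level 5: 7
Level 6: 1

The root is level 0 and the size-1 base case is level 6 (the tree spans levels 0 through 6, i.e. 7 levels counting the root), so the depth is the number of divisions: log_7(117649) = 6

The recursion tree depth is log_7(117649) = 6. At each level, the problem size is divided by 7, so it takes 6 divisions to reduce to a base case of size 1. The algorithm makes 3 recursive calls at each level.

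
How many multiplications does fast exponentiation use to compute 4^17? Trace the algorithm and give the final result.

Computing 4^17 by squaring (build up from 4^1; each line after the first costs one multiplication):

4^1 = 4
4^2 = (4^1)^2 = 4^2 = 16
4^4 = (4^2)^2 = 16^2 = 256
4^8 = (4^4)^2 = 256^2 = 65536
4^16 = (4^8)^2 = 65536^2 = 4294967296
4^17 = 4 * 4^16 = 4 * 4294967296 = 17179869184

Result: 17179869184
Multiplications needed: 5 (5 lines after 4^1)

4^17 = 17179869184. Using exponentiation by squaring, this requires 5 multiplications. The key idea: if the exponent is even, square the half-power; if odd, multiply by the base once.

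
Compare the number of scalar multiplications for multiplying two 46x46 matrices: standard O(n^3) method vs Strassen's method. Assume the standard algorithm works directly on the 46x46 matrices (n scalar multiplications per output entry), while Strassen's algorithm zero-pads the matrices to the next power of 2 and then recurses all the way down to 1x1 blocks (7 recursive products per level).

Matrix multiplication for 46x46 matrices:

Strassen's algorithm requires power-of-2 dimensions. Pad 46x46 to 64x64 (next power of 2).

Standard algorithm: 46^3 = 97336 multiplications
Strassen's algorithm: 7^(log2(64)) = 7^6 = 117649 multiplications
Difference: 97336 - 117649 = -20313 (Strassen uses MORE here due to padding overhead — for small or just-over-power-of-2 n, padding can outweigh the per-level savings)

Standard: 97336 multiplications (46^3). Strassen: 117649 multiplications (7^6, after padding to 64x64). Strassen reduces 8 recursive multiplications to 7 at each level.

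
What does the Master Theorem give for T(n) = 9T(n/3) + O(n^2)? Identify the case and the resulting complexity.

Master Theorem for T(n) = 9T(n/3) + O(n^2):

a = 9, b = 3, c = 2
log_b(a) = log_3(9) = 2.0000

Case 2: c = 2 = log_3(9) = 2.0000
T(n) = O(n^2 log n) = O(n^2 log n)

For T(n) = 9T(n/3) + O(n^2): log_3(9) = 2.0000. This is Case 2 of the Master Theorem (c = log_b(a), equal work at all levels), giving O(n^2 log n).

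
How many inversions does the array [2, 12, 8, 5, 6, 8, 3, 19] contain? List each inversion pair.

Finding inversions in [2, 12, 8, 5, 6, 8, 3, 19]:

(1, 2): arr[1]=12 > arr[2]=8
(1, 3): arr[1]=12 > arr[3]=5
(1, 4): arr[1]=12 > arr[4]=6
(1, 5): arr[1]=12 > arr[5]=8
(1, 6): arr[1]=12 > arr[6]=3
(2, 3): arr[2]=8 > arr[3]=5
(2, 4): arr[2]=8 > arr[4]=6
(2, 6): arr[2]=8 > arr[6]=3
(3, 6): arr[3]=5 > arr[6]=3
(4, 6): arr[4]=6 > arr[6]=3
(5, 6): arr[5]=8 > arr[6]=3

Total inversions: 11

The array has 11 inversion(s): (1,2), (1,3), (1,4), (1,5), (1,6), (2,3), (2,4), (2,6), (3,6), (4,6), (5,6). Each pair (i,j) satisfies i < j and arr[i] > arr[j].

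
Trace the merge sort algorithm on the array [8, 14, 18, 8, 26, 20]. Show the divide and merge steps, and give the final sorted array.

Merge sort trace:

Split: [8, 14, 18, 8, 26, 20] -> [8, 14, 18] and [8, 26, 20]
  Split: [8, 14, 18] -> [8] and [14, 18]
    Split: [14, 18] -> [14] and [18]
    Merge: [14] + [18] -> [14, 18]
  Merge: [8] + [14, 18] -> [8, 14, 18]
  Split: [8, 26, 20] -> [8] and [26, 20]
    Split: [26, 20] -> [26] and [20]
    Merge: [26] + [20] -> [20, 26]
  Merge: [8] + [20, 26] -> [8, 20, 26]
Merge: [8, 14, 18] + [8, 20, 26] -> [8, 8, 14, 18, 20, 26]

Final sorted array: [8, 8, 14, 18, 20, 26]

The merge sort proceeds by recursively splitting the array and merging sorted halves.
After all merges, the sorted array is [8, 8, 14, 18, 20, 26].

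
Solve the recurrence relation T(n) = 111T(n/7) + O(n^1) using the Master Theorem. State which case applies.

Master Theorem for T(n) = 111T(n/7) + O(n^1):

a = 111, b = 7, c = 1
log_b(a) = log_7(111) = 2.4202

Case 1: c = 1 < log_7(111) = 2.4202
T(n) = O(n^(log_7 111))

For T(n) = 111T(n/7) + O(n^1): log_7(111) = 2.4202. This is Case 1 of the Master Theorem (c < log_b(a), work dominated by leaves), giving O(n^(log_7 111)).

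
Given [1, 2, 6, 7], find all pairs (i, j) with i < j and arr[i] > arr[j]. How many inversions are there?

Finding inversions in [1, 2, 6, 7]:


Total inversions: 0

The array has 0 inversions. It is already sorted.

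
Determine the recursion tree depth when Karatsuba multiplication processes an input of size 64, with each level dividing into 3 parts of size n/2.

For divide and conquer with division factor 2:

Problem sizes at each level:
Level 0: 64
Level 1: 32
Level 2: 16
Level 3: 8
Level 4: 4
Level 5: 2
Level 6: 1

The root is level 0 and the size-1 base case is level 6 (the tree spans levels 0 through 6, i.e. 7 levels counting the root), so the depth is the number of divisions: log_2(64) = 6

The recursion tree depth is log_2(64) = 6. At each level, the problem size is divided by 2, so it takes 6 divisions to reduce to a base case of size 1. The algorithm makes 3 recursive calls at each level.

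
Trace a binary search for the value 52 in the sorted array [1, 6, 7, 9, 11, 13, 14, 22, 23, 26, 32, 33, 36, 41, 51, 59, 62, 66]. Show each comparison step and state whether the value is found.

Binary search for 52 in [1, 6, 7, 9, 11, 13, 14, 22, 23, 26, 32, 33, 36, 41, 51, 59, 62, 66]:

lo=0, hi=17, mid=8, arr[mid]=23 -> 23 < 52, search right half
lo=9, hi=17, mid=13, arr[mid]=41 -> 41 < 52, search right half
lo=14, hi=17, mid=15, arr[mid]=59 -> 59 > 52, search left half
lo=14, hi=14, mid=14, arr[mid]=51 -> 51 < 52, search right half
lo=15 > hi=14, target 52 not found

Binary search determines that 52 is not in the array after 4 comparisons. The search space was exhausted without finding the target.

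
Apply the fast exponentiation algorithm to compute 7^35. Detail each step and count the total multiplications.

Computing 7^35 by squaring (build up from 7^1; each line after the first costs one multiplication):

7^1 = 7
7^2 = (7^1)^2 = 7^2 = 49
7^4 = (7^2)^2 = 49^2 = 2401
7^8 = (7^4)^2 = 2401^2 = 5764801
7^16 = (7^8)^2 = 5764801^2 = 33232930569601
7^17 = 7 * 7^16 = 7 * 33232930569601 = 232630513987207
7^34 = (7^17)^2 = 232630513987207^2 = 54116956037952111668959660849
7^35 = 7 * 7^34 = 7 * 54116956037952111668959660849 = 378818692265664781682717625943

Result: 378818692265664781682717625943
Multiplications needed: 7 (7 lines after 7^1)

7^35 = 378818692265664781682717625943. Using exponentiation by squaring, this requires 7 multiplications. The key idea: if the exponent is even, square the half-power; if odd, multiply by the base once.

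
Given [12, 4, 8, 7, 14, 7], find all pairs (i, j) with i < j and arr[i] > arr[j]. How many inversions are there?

Finding inversions in [12, 4, 8, 7, 14, 7]:

(0, 1): arr[0]=12 > arr[1]=4
(0, 2): arr[0]=12 > arr[2]=8
(0, 3): arr[0]=12 > arr[3]=7
(0, 5): arr[0]=12 > arr[5]=7
(2, 3): arr[2]=8 > arr[3]=7
(2, 5): arr[2]=8 > arr[5]=7
(4, 5): arr[4]=14 > arr[5]=7

Total inversions: 7

The array has 7 inversion(s): (0,1), (0,2), (0,3), (0,5), (2,3), (2,5), (4,5). Each pair (i,j) satisfies i < j and arr[i] > arr[j].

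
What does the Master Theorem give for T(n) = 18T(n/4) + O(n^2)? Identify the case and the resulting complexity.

Master Theorem for T(n) = 18T(n/4) + O(n^2):

a = 18, b = 4, c = 2
log_b(a) = log_4(18) = 2.0850

Case 1: c = 2 < log_4(18) = 2.0850
T(n) = O(n^(log_4 18))

For T(n) = 18T(n/4) + O(n^2): log_4(18) = 2.0850. This is Case 1 of the Master Theorem (c < log_b(a), work dominated by leaves), giving O(n^(log_4 18)).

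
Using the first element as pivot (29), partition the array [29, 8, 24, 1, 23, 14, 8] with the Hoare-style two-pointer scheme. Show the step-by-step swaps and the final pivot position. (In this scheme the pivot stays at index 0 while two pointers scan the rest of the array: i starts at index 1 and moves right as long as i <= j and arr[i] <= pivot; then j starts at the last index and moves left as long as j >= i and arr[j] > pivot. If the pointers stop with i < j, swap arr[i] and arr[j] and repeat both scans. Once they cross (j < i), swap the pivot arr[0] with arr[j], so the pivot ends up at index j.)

Hoare-style two-pointer partition with pivot = 29:

Initial array: [29, 8, 24, 1, 23, 14, 8]

Pointers start at i = 1, j = 6.
i ends at 7, j ends at 6: the pointers have crossed (j < i), so scanning stops.

Swap pivot arr[0] with arr[6] to place pivot at position 6: [8, 8, 24, 1, 23, 14, 29]
Pivot position: 6

After partitioning with pivot 29, the array becomes [8, 8, 24, 1, 23, 14, 29]. The pivot is placed at index 6. All elements to the left of the pivot are <= 29, and all elements to the right are > 29.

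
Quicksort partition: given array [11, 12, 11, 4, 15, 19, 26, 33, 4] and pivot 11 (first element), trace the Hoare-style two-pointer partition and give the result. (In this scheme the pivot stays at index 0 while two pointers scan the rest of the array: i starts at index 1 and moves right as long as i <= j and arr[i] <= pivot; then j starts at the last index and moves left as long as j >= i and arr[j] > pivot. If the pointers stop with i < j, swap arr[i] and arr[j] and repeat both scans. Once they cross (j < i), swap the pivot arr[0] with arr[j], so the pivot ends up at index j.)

Hoare-style two-pointer partition with pivot = 11:

Initial array: [11, 12, 11, 4, 15, 19, 26, 33, 4]

Pointers start at i = 1, j = 8.
i stops at index 1 (arr[1]=12 > 11), j stops at index 8 (arr[8]=4 <= 11): swap arr[1] and arr[8], array becomes [11, 4, 11, 4, 15, 19, 26, 33, 12]
i ends at 4, j ends at 3: the pointers have crossed (j < i), so scanning stops.

Swap pivot arr[0] with arr[3] to place pivot at position 3: [4, 4, 11, 11, 15, 19, 26, 33, 12]
Pivot position: 3

After partitioning with pivot 11, the array becomes [4, 4, 11, 11, 15, 19, 26, 33, 12]. The pivot is placed at index 3. All elements to the left of the pivot are <= 11, and all elements to the right are > 11.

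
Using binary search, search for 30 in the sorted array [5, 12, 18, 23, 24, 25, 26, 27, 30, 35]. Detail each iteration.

Binary search for 30 in [5, 12, 18, 23, 24, 25, 26, 27, 30, 35]:

lo=0, hi=9, mid=4, arr[mid]=24 -> 24 < 30, search right half
lo=5, hi=9, mid=7, arr[mid]=27 -> 27 < 30, search right half
lo=8, hi=9, mid=8, arr[mid]=30 -> Found target at index 8!

Binary search finds 30 at index 8 after 3 comparisons. The search repeatedly halves the search space by comparing with the middle element.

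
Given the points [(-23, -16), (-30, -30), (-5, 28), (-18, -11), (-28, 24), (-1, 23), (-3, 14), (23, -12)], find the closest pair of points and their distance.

Computing all pairwise distances among 8 points:

d((-23, -16), (-30, -30)) = 15.6525
d((-23, -16), (-5, 28)) = 47.5395
d((-23, -16), (-18, -11)) = 7.0711
d((-23, -16), (-28, 24)) = 40.3113
d((-23, -16), (-1, 23)) = 44.7772
d((-23, -16), (-3, 14)) = 36.0555
d((-23, -16), (23, -12)) = 46.1736
d((-30, -30), (-5, 28)) = 63.1585
d((-30, -30), (-18, -11)) = 22.4722
d((-30, -30), (-28, 24)) = 54.037
d((-30, -30), (-1, 23)) = 60.4152
d((-30, -30), (-3, 14)) = 51.6236
d((-30, -30), (23, -12)) = 55.9732
d((-5, 28), (-18, -11)) = 41.1096
d((-5, 28), (-28, 24)) = 23.3452
d((-5, 28), (-1, 23)) = 6.4031 <-- minimum
d((-5, 28), (-3, 14)) = 14.1421
d((-5, 28), (23, -12)) = 48.8262
d((-18, -11), (-28, 24)) = 36.4005
d((-18, -11), (-1, 23)) = 38.0132
d((-18, -11), (-3, 14)) = 29.1548
d((-18, -11), (23, -12)) = 41.0122
d((-28, 24), (-1, 23)) = 27.0185
d((-28, 24), (-3, 14)) = 26.9258
d((-28, 24), (23, -12)) = 62.426
d((-1, 23), (-3, 14)) = 9.2195
d((-1, 23), (23, -12)) = 42.4382
d((-3, 14), (23, -12)) = 36.7696

Closest pair: (-5, 28) and (-1, 23) with distance 6.4031

The closest pair is (-5, 28) and (-1, 23) with Euclidean distance 6.4031. For 8 points, brute-force pairwise comparison is shown above. For large n, the divide-and-conquer algorithm (sort by x, recurse on halves, check the dividing strip) achieves O(n log n).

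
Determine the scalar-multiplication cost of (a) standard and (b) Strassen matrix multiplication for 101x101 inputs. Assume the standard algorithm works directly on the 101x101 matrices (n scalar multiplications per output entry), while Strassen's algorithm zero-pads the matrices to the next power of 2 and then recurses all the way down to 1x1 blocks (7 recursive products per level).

Matrix multiplication for 101x101 matrices:

Strassen's algorithm requires power-of-2 dimensions. Pad 101x101 to 128x128 (next power of 2).

Standard algorithm: 101^3 = 1030301 multiplications
Strassen's algorithm: 7^(log2(128)) = 7^7 = 823543 multiplications
Savings: 1030301 - 823543 = 206758 multiplications

Standard: 1030301 multiplications (101^3). Strassen: 823543 multiplications (7^7, after padding to 128x128). Strassen reduces 8 recursive multiplications to 7 at each level.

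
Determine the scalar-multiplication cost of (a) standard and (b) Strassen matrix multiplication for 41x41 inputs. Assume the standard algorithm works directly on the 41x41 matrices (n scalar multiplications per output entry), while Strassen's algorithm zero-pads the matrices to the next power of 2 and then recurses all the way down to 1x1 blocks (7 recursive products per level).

Matrix multiplication for 41x41 matrices:

Strassen's algorithm requires power-of-2 dimensions. Pad 41x41 to 64x64 (next power of 2).

Standard algorithm: 41^3 = 68921 multiplications
Strassen's algorithm: 7^(log2(64)) = 7^6 = 117649 multiplications
Difference: 68921 - 117649 = -48728 (Strassen uses MORE here due to padding overhead — for small or just-over-power-of-2 n, padding can outweigh the per-level savings)

Standard: 68921 multiplications (41^3). Strassen: 117649 multiplications (7^6, after padding to 64x64). Strassen reduces 8 recursive multiplications to 7 at each level.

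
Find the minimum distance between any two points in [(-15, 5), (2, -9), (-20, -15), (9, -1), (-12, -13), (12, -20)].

Computing all pairwise distances among 6 points:

d((-15, 5), (2, -9)) = 22.0227
d((-15, 5), (-20, -15)) = 20.6155
d((-15, 5), (9, -1)) = 24.7386
d((-15, 5), (-12, -13)) = 18.2483
d((-15, 5), (12, -20)) = 36.7967
d((2, -9), (-20, -15)) = 22.8035
d((2, -9), (9, -1)) = 10.6301
d((2, -9), (-12, -13)) = 14.5602
d((2, -9), (12, -20)) = 14.8661
d((-20, -15), (9, -1)) = 32.2025
d((-20, -15), (-12, -13)) = 8.2462 <-- minimum
d((-20, -15), (12, -20)) = 32.3883
d((9, -1), (-12, -13)) = 24.1868
d((9, -1), (12, -20)) = 19.2354
d((-12, -13), (12, -20)) = 25.0

Closest pair: (-20, -15) and (-12, -13) with distance 8.2462

The closest pair is (-20, -15) and (-12, -13) with Euclidean distance 8.2462. For 6 points, brute-force pairwise comparison is shown above. For large n, the divide-and-conquer algorithm (sort by x, recurse on halves, check the dividing strip) achieves O(n log n).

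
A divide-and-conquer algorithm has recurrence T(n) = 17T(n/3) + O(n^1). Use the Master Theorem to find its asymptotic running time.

Master Theorem for T(n) = 17T(n/3) + O(n^1):

a = 17, b = 3, c = 1
log_b(a) = log_3(17) = 2.5789

Case 1: c = 1 < log_3(17) = 2.5789
T(n) = O(n^(log_3 17))

For T(n) = 17T(n/3) + O(n^1): log_3(17) = 2.5789. This is Case 1 of the Master Theorem (c < log_b(a), work dominated by leaves), giving O(n^(log_3 17)).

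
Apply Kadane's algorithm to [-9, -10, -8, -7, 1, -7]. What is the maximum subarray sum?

Using Kadane's algorithm on [-9, -10, -8, -7, 1, -7]:

Scanning through the array:
Position 1 (value -10): max_ending_here = -10, max_so_far = -9
Position 2 (value -8): max_ending_here = -8, max_so_far = -8
Position 3 (value -7): max_ending_here = -7, max_so_far = -7
Position 4 (value 1): max_ending_here = 1, max_so_far = 1
Position 5 (value -7): max_ending_here = -6, max_so_far = 1

Maximum subarray: [1]
Maximum sum: 1

The maximum subarray is [1] with sum 1. This subarray runs from index 4 to index 4.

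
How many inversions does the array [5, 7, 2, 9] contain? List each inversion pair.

Finding inversions in [5, 7, 2, 9]:

(0, 2): arr[0]=5 > arr[2]=2
(1, 2): arr[1]=7 > arr[2]=2

Total inversions: 2

The array has 2 inversion(s): (0,2), (1,2). Each pair (i,j) satisfies i < j and arr[i] > arr[j].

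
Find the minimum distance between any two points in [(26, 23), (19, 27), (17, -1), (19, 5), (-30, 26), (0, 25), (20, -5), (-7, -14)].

Computing all pairwise distances among 8 points:

d((26, 23), (19, 27)) = 8.0623
d((26, 23), (17, -1)) = 25.632
d((26, 23), (19, 5)) = 19.3132
d((26, 23), (-30, 26)) = 56.0803
d((26, 23), (0, 25)) = 26.0768
d((26, 23), (20, -5)) = 28.6356
d((26, 23), (-7, -14)) = 49.5782
d((19, 27), (17, -1)) = 28.0713
d((19, 27), (19, 5)) = 22.0
d((19, 27), (-30, 26)) = 49.0102
d((19, 27), (0, 25)) = 19.105
d((19, 27), (20, -5)) = 32.0156
d((19, 27), (-7, -14)) = 48.5489
d((17, -1), (19, 5)) = 6.3246
d((17, -1), (-30, 26)) = 54.2033
d((17, -1), (0, 25)) = 31.0644
d((17, -1), (20, -5)) = 5.0 <-- minimum
d((17, -1), (-7, -14)) = 27.2947
d((19, 5), (-30, 26)) = 53.3104
d((19, 5), (0, 25)) = 27.5862
d((19, 5), (20, -5)) = 10.0499
d((19, 5), (-7, -14)) = 32.2025
d((-30, 26), (0, 25)) = 30.0167
d((-30, 26), (20, -5)) = 58.8303
d((-30, 26), (-7, -14)) = 46.1411
d((0, 25), (20, -5)) = 36.0555
d((0, 25), (-7, -14)) = 39.6232
d((20, -5), (-7, -14)) = 28.4605

Closest pair: (17, -1) and (20, -5) with distance 5.0

The closest pair is (17, -1) and (20, -5) with Euclidean distance 5.0. For 8 points, brute-force pairwise comparison is shown above. For large n, the divide-and-conquer algorithm (sort by x, recurse on halves, check the dividing strip) achieves O(n log n).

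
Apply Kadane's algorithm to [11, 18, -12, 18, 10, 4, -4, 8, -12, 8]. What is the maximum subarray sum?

Using Kadane's algorithm on [11, 18, -12, 18, 10, 4, -4, 8, -12, 8]:

Scanning through the array:
Position 1 (value 18): max_ending_here = 29, max_so_far = 29
Position 2 (value -12): max_ending_here = 17, max_so_far = 29
Position 3 (value 18): max_ending_here = 35, max_so_far = 35
Position 4 (value 10): max_ending_here = 45, max_so_far = 45
Position 5 (value 4): max_ending_here = 49, max_so_far = 49
Position 6 (value -4): max_ending_here = 45, max_so_far = 49
Position 7 (value 8): max_ending_here = 53, max_so_far = 53
Position 8 (value -12): max_ending_here = 41, max_so_far = 53
Position 9 (value 8): max_ending_here = 49, max_so_far = 53

Maximum subarray: [11, 18, -12, 18, 10, 4, -4, 8]
Maximum sum: 53

The maximum subarray is [11, 18, -12, 18, 10, 4, -4, 8] with sum 53. This subarray runs from index 0 to index 7.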